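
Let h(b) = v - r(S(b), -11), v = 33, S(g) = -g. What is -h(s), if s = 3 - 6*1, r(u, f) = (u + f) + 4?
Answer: -37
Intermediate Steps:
r(u, f) = 4 + f + u (r(u, f) = (f + u) + 4 = 4 + f + u)
s = -3 (s = 3 - 6 = -3)
h(b) = 40 + b (h(b) = 33 - (4 - 11 - b) = 33 - (-7 - b) = 33 + (7 + b) = 40 + b)
-h(s) = -(40 - 3) = -1*37 = -37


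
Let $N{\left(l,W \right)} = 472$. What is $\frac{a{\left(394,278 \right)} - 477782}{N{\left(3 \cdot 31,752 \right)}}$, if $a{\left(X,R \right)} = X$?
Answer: $- \frac{119347}{118} \approx -1011.4$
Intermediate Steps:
$\frac{a{\left(394,278 \right)} - 477782}{N{\left(3 \cdot 31,752 \right)}} = \frac{394 - 477782}{472} = \left(394 - 477782\right) \frac{1}{472} = \left(-477388\right) \frac{1}{472} = - \frac{119347}{118}$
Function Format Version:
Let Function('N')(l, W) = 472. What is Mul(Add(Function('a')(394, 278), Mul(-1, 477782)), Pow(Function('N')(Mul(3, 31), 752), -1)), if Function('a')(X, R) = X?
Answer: Rational(-119347, 118) ≈ -1011.4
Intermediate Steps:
Mul(Add(Function('a')(394, 278), Mul(-1, 477782)), Pow(Function('N')(Mul(3, 31), 752), -1)) = Mul(Add(394, Mul(-1, 477782)), Pow(472, -1)) = Mul(Add(394, -477782), Rational(1, 472)) = Mul(-477388, Rational(1, 472)) = Rational(-119347, 118)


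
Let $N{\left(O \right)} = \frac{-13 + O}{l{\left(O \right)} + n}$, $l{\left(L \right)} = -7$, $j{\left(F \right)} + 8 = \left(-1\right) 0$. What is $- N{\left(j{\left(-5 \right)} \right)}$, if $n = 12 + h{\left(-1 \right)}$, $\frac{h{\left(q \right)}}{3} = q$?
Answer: $\frac{21}{2} \approx 10.5$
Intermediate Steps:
$j{\left(F \right)} = -8$ ($j{\left(F \right)} = -8 - 0 = -8 + 0 = -8$)
$h{\left(q \right)} = 3 q$
$n = 9$ ($n = 12 + 3 \left(-1\right) = 12 - 3 = 9$)
$N{\left(O \right)} = - \frac{13}{2} + \frac{O}{2}$ ($N{\left(O \right)} = \frac{-13 + O}{-7 + 9} = \frac{-13 + O}{2} = \left(-13 + O\right) \frac{1}{2} = - \frac{13}{2} + \frac{O}{2}$)
$- N{\left(j{\left(-5 \right)} \right)} = - (- \frac{13}{2} + \frac{1}{2} \left(-8\right)) = - (- \frac{13}{2} - 4) = \left(-1\right) \left(- \frac{21}{2}\right) = \frac{21}{2}$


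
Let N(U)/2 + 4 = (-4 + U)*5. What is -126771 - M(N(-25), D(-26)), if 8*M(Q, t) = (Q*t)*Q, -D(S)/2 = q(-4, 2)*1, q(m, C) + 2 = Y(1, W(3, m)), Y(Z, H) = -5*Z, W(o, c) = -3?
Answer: -282178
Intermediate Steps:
q(m, C) = -7 (q(m, C) = -2 - 5*1 = -2 - 5 = -7)
D(S) = 14 (D(S) = -(-14) = -2*(-7) = 14)
N(U) = -48 + 10*U (N(U) = -8 + 2*((-4 + U)*5) = -8 + 2*(-20 + 5*U) = -8 + (-40 + 10*U) = -48 + 10*U)
M(Q, t) = t*Q²/8 (M(Q, t) = ((Q*t)*Q)/8 = (t*Q²)/8 = t*Q²/8)
-126771 - M(N(-25), D(-26)) = -126771 - 14*(-48 + 10*(-25))²/8 = -126771 - 14*(-48 - 250)²/8 = -126771 - 14*(-298)²/8 = -126771 - 14*88804/8 = -126771 - 1*155407 = -126771 - 155407 = -282178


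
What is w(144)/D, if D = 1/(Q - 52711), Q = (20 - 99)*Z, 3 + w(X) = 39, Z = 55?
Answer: -2054016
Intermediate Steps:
w(X) = 36 (w(X) = -3 + 39 = 36)
Q = -4345 (Q = (20 - 99)*55 = -79*55 = -4345)
D = -1/57056 (D = 1/(-4345 - 52711) = 1/(-57056) = -1/57056 ≈ -1.7527e-5)
w(144)/D = 36/(-1/57056) = 36*(-57056) = -2054016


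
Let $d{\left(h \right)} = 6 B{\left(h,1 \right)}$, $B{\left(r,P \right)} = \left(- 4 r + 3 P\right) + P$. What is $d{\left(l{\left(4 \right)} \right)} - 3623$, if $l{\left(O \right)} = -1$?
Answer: $-3575$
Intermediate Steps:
$B{\left(r,P \right)} = - 4 r + 4 P$
$d{\left(h \right)} = 24 - 24 h$ ($d{\left(h \right)} = 6 \left(- 4 h + 4 \cdot 1\right) = 6 \left(- 4 h + 4\right) = 6 \left(4 - 4 h\right) = 24 - 24 h$)
$d{\left(l{\left(4 \right)} \right)} - 3623 = \left(24 - -24\right) - 3623 = \left(24 + 24\right) - 3623 = 48 - 3623 = -3575$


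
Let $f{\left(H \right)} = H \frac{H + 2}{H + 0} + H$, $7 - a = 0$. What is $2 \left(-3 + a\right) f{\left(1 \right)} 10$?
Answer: $320$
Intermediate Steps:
$a = 7$ ($a = 7 - 0 = 7 + 0 = 7$)
$f{\left(H \right)} = 2 + 2 H$ ($f{\left(H \right)} = H \frac{2 + H}{H} + H = \left(2 + H\right) + H = 2 + 2 H$)
$2 \left(-3 + a\right) f{\left(1 \right)} 10 = 2 \left(-3 + 7\right) \left(2 + 2 \cdot 1\right) 10 = 2 \cdot 4 \left(2 + 2\right) 10 = 2 \cdot 4 \cdot 4 \cdot 10 = 2 \cdot 16 \cdot 10 = 32 \cdot 10 = 320$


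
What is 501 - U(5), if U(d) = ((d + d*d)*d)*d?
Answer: -249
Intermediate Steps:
U(d) = d**2*(d + d**2) (U(d) = ((d + d**2)*d)*d = (d*(d + d**2))*d = d**2*(d + d**2))
501 - U(5) = 501 - 5**3*(1 + 5) = 501 - 125*6 = 501 - 1*750 = 501 - 750 = -249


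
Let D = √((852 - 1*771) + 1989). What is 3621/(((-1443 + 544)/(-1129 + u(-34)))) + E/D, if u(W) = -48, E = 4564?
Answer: 4261917/899 + 2282*√230/345 ≈ 4841.0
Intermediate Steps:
D = 3*√230 (D = √((852 - 771) + 1989) = √(81 + 1989) = √2070 = 3*√230 ≈ 45.497)
3621/(((-1443 + 544)/(-1129 + u(-34)))) + E/D = 3621/(((-1443 + 544)/(-1129 - 48))) + 4564/((3*√230)) = 3621/((-899/(-1177))) + 4564*(√230/690) = 3621/((-899*(-1/1177))) + 2282*√230/345 = 3621/(899/1177) + 2282*√230/345 = 3621*(1177/899) + 2282*√230/345 = 4261917/899 + 2282*√230/345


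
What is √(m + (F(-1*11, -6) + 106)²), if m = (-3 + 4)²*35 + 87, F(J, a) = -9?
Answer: 3*√1059 ≈ 97.627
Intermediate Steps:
m = 122 (m = 1²*35 + 87 = 1*35 + 87 = 35 + 87 = 122)
√(m + (F(-1*11, -6) + 106)²) = √(122 + (-9 + 106)²) = √(122 + 97²) = √(122 + 9409) = √9531 = 3*√1059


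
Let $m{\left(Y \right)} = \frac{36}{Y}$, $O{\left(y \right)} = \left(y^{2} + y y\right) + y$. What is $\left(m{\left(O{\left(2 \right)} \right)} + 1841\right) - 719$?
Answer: $\frac{5628}{5} \approx 1125.6$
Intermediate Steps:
$O{\left(y \right)} = y + 2 y^{2}$ ($O{\left(y \right)} = \left(y^{2} + y^{2}\right) + y = 2 y^{2} + y = y + 2 y^{2}$)
$\left(m{\left(O{\left(2 \right)} \right)} + 1841\right) - 719 = \left(\frac{36}{2 \left(1 + 2 \cdot 2\right)} + 1841\right) - 719 = \left(\frac{36}{2 \left(1 + 4\right)} + 1841\right) - 719 = \left(\frac{36}{2 \cdot 5} + 1841\right) - 719 = \left(\frac{36}{10} + 1841\right) - 719 = \left(36 \cdot \frac{1}{10} + 1841\right) - 719 = \left(\frac{18}{5} + 1841\right) - 719 = \frac{9223}{5} - 719 = \frac{5628}{5}$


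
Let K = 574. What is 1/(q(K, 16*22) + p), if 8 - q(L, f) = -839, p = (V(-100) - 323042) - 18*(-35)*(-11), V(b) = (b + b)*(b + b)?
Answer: -1/289125 ≈ -3.4587e-6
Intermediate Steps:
V(b) = 4*b**2 (V(b) = (2*b)*(2*b) = 4*b**2)
p = -289972 (p = (4*(-100)**2 - 323042) - 18*(-35)*(-11) = (4*10000 - 323042) + 630*(-11) = (40000 - 323042) - 6930 = -283042 - 6930 = -289972)
q(L, f) = 847 (q(L, f) = 8 - 1*(-839) = 8 + 839 = 847)
1/(q(K, 16*22) + p) = 1/(847 - 289972) = 1/(-289125) = -1/289125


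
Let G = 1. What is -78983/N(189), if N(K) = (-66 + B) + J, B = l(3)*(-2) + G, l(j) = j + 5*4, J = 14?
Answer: 78983/97 ≈ 814.26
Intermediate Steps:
l(j) = 20 + j (l(j) = j + 20 = 20 + j)
B = -45 (B = (20 + 3)*(-2) + 1 = 23*(-2) + 1 = -46 + 1 = -45)
N(K) = -97 (N(K) = (-66 - 45) + 14 = -111 + 14 = -97)
-78983/N(189) = -78983/(-97) = -78983*(-1/97) = 78983/97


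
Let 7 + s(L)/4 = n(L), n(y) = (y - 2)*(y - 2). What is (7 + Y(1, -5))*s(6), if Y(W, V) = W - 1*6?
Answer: 72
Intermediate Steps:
Y(W, V) = -6 + W (Y(W, V) = W - 6 = -6 + W)
n(y) = (-2 + y)**2 (n(y) = (-2 + y)*(-2 + y) = (-2 + y)**2)
s(L) = -28 + 4*(-2 + L)**2
(7 + Y(1, -5))*s(6) = (7 + (-6 + 1))*(-28 + 4*(-2 + 6)**2) = (7 - 5)*(-28 + 4*4**2) = 2*(-28 + 4*16) = 2*(-28 + 64) = 2*36 = 72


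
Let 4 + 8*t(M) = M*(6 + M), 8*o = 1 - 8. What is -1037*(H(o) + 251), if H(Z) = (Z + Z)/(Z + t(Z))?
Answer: -258873569/991 ≈ -2.6122e+5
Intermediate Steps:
o = -7/8 (o = (1 - 8)/8 = (⅛)*(-7) = -7/8 ≈ -0.87500)
t(M) = -½ + M*(6 + M)/8 (t(M) = -½ + (M*(6 + M))/8 = -½ + M*(6 + M)/8)
H(Z) = 2*Z/(-½ + Z²/8 + 7*Z/4) (H(Z) = (Z + Z)/(Z + (-½ + Z²/8 + 3*Z/4)) = (2*Z)/(-½ + Z²/8 + 7*Z/4) = 2*Z/(-½ + Z²/8 + 7*Z/4))
-1037*(H(o) + 251) = -1037*(16*(-7/8)/(-4 + (-7/8)² + 14*(-7/8)) + 251) = -1037*(16*(-7/8)/(-4 + 49/64 - 49/4) + 251) = -1037*(16*(-7/8)/(-991/64) + 251) = -1037*(16*(-7/8)*(-64/991) + 251) = -1037*(896/991 + 251) = -1037*249637/991 = -258873569/991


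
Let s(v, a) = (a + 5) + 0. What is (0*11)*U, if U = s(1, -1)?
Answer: 0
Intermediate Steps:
s(v, a) = 5 + a (s(v, a) = (5 + a) + 0 = 5 + a)
U = 4 (U = 5 - 1 = 4)
(0*11)*U = (0*11)*4 = 0*4 = 0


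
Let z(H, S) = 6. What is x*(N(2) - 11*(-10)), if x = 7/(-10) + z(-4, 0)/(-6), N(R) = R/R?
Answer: -1887/10 ≈ -188.70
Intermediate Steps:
N(R) = 1
x = -17/10 (x = 7/(-10) + 6/(-6) = 7*(-1/10) + 6*(-1/6) = -7/10 - 1 = -17/10 ≈ -1.7000)
x*(N(2) - 11*(-10)) = -17*(1 - 11*(-10))/10 = -17*(1 + 110)/10 = -17/10*111 = -1887/10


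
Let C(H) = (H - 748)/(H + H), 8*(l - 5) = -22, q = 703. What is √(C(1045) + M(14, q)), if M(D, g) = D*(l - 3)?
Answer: 2*I*√23370/95 ≈ 3.2184*I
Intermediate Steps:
l = 9/4 (l = 5 + (⅛)*(-22) = 5 - 11/4 = 9/4 ≈ 2.2500)
C(H) = (-748 + H)/(2*H) (C(H) = (-748 + H)/((2*H)) = (-748 + H)*(1/(2*H)) = (-748 + H)/(2*H))
M(D, g) = -3*D/4 (M(D, g) = D*(9/4 - 3) = D*(-¾) = -3*D/4)
√(C(1045) + M(14, q)) = √((½)*(-748 + 1045)/1045 - ¾*14) = √((½)*(1/1045)*297 - 21/2) = √(27/190 - 21/2) = √(-984/95) = 2*I*√23370/95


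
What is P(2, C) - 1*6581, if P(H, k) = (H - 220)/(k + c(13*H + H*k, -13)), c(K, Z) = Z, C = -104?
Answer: -769759/117 ≈ -6579.1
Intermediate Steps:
P(H, k) = (-220 + H)/(-13 + k) (P(H, k) = (H - 220)/(k - 13) = (-220 + H)/(-13 + k))
P(2, C) - 1*6581 = (-220 + 2)/(-13 - 104) - 1*6581 = -218/(-117) - 6581 = -1/117*(-218) - 6581 = 218/117 - 6581 = -769759/117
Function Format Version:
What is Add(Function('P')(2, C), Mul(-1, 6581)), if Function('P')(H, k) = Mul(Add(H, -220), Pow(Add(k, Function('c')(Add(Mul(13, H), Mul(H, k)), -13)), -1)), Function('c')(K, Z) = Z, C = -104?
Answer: Rational(-769759, 117) ≈ -6579.1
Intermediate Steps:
Function('P')(H, k) = Mul(Pow(Add(-13, k), -1), Add(-220, H)) (Function('P')(H, k) = Mul(Add(H, -220), Pow(Add(k, -13), -1)) = Mul(Add(-220, H), Pow(Add(-13, k), -1)) = Mul(Pow(Add(-13, k), -1), Add(-220, H)))
Add(Function('P')(2, C), Mul(-1, 6581)) = Add(Mul(Pow(Add(-13, -104), -1), Add(-220, 2)), Mul(-1, 6581)) = Add(Mul(Pow(-117, -1), -218), -6581) = Add(Mul(Rational(-1, 117), -218), -6581) = Add(Rational(218, 117), -6581) = Rational(-769759, 117)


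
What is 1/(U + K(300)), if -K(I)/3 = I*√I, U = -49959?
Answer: -5551/250322409 + 1000*√3/250322409 ≈ -1.5256e-5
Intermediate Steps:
K(I) = -3*I^(3/2) (K(I) = -3*I*√I = -3*I^(3/2))
1/(U + K(300)) = 1/(-49959 - 9000*√3)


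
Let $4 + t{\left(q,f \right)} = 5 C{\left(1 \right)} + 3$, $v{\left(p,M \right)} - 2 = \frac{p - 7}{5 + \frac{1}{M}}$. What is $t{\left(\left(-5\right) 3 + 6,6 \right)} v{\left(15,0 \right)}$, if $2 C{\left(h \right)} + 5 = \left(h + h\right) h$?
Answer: $-17$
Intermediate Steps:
$C{\left(h \right)} = - \frac{5}{2} + h^{2}$ ($C{\left(h \right)} = - \frac{5}{2} + \frac{\left(h + h\right) h}{2} = - \frac{5}{2} + \frac{2 h h}{2} = - \frac{5}{2} + \frac{2 h^{2}}{2} = - \frac{5}{2} + h^{2}$)
$v{\left(p,M \right)} = 2 + \frac{-7 + p}{5 + \frac{1}{M}}$ ($v{\left(p,M \right)} = 2 + \frac{p - 7}{5 + \frac{1}{M}} = 2 + \frac{-7 + p}{5 + \frac{1}{M}}$)
$t{\left(q,f \right)} = - \frac{17}{2}$ ($t{\left(q,f \right)} = -4 + \left(5 \left(- \frac{5}{2} + 1^{2}\right) + 3\right) = -4 + \left(5 \left(- \frac{5}{2} + 1\right) + 3\right) = -4 + \left(5 \left(- \frac{3}{2}\right) + 3\right) = -4 + \left(- \frac{15}{2} + 3\right) = -4 - \frac{9}{2} = - \frac{17}{2}$)
$t{\left(\left(-5\right) 3 + 6,6 \right)} v{\left(15,0 \right)} = - \frac{17 \frac{2 + 3 \cdot 0 + 0 \cdot 15}{1 + 5 \cdot 0}}{2} = - \frac{17 \frac{2 + 0 + 0}{1 + 0}}{2} = - \frac{17 \cdot 1^{-1} \cdot 2}{2} = - \frac{17 \cdot 1 \cdot 2}{2} = \left(- \frac{17}{2}\right) 2 = -17$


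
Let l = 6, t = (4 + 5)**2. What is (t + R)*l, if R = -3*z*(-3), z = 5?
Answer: 756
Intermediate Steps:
t = 81 (t = 9**2 = 81)
R = 45 (R = -3*5*(-3) = -15*(-3) = 45)
(t + R)*l = (81 + 45)*6 = 126*6 = 756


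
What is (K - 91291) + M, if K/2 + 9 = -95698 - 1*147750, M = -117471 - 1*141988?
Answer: -837664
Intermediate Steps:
M = -259459 (M = -117471 - 141988 = -259459)
K = -486914 (K = -18 + 2*(-95698 - 1*147750) = -18 + 2*(-95698 - 147750) = -18 + 2*(-243448) = -18 - 486896 = -486914)
(K - 91291) + M = (-486914 - 91291) - 259459 = -578205 - 259459 = -837664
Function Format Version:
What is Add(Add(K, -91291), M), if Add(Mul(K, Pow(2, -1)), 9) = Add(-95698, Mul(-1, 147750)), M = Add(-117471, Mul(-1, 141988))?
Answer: -837664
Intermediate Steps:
M = -259459 (M = Add(-117471, -141988) = -259459)
K = -486914 (K = Add(-18, Mul(2, Add(-95698, Mul(-1, 147750)))) = Add(-18, Mul(2, Add(-95698, -147750))) = Add(-18, Mul(2, -243448)) = Add(-18, -486896) = -486914)
Add(Add(K, -91291), M) = Add(Add(-486914, -91291), -259459) = Add(-578205, -259459) = -837664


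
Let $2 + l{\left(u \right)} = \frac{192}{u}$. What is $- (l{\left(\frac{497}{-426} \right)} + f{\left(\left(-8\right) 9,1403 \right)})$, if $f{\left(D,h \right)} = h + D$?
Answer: $- \frac{8151}{7} \approx -1164.4$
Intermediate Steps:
$f{\left(D,h \right)} = D + h$
$l{\left(u \right)} = -2 + \frac{192}{u}$
$- (l{\left(\frac{497}{-426} \right)} + f{\left(\left(-8\right) 9,1403 \right)}) = - (\left(-2 + \frac{192}{497 \frac{1}{-426}}\right) + \left(\left(-8\right) 9 + 1403\right)) = - (\left(-2 + \frac{192}{497 \left(- \frac{1}{426}\right)}\right) + \left(-72 + 1403\right)) = - (\left(-2 + \frac{192}{- \frac{7}{6}}\right) + 1331) = - (\left(-2 + 192 \left(- \frac{6}{7}\right)\right) + 1331) = - (\left(-2 - \frac{1152}{7}\right) + 1331) = - (- \frac{1166}{7} + 1331) = \left(-1\right) \frac{8151}{7} = - \frac{8151}{7}$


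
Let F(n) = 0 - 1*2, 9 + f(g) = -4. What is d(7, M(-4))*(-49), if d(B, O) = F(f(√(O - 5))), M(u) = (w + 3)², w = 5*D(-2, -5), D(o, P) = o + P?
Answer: 98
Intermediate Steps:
D(o, P) = P + o
f(g) = -13 (f(g) = -9 - 4 = -13)
w = -35 (w = 5*(-5 - 2) = 5*(-7) = -35)
F(n) = -2 (F(n) = 0 - 2 = -2)
M(u) = 1024 (M(u) = (-35 + 3)² = (-32)² = 1024)
d(B, O) = -2
d(7, M(-4))*(-49) = -2*(-49) = 98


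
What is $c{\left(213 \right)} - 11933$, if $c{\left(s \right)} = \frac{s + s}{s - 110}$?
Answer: $- \frac{1228673}{103} \approx -11929.0$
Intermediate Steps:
$c{\left(s \right)} = \frac{2 s}{-110 + s}$
$c{\left(213 \right)} - 11933 = 2 \cdot 213 \frac{1}{-110 + 213} - 11933 = 2 \cdot 213 \cdot \frac{1}{103} - 11933 = \frac{426}{103} - 11933 = - \frac{1228673}{103}$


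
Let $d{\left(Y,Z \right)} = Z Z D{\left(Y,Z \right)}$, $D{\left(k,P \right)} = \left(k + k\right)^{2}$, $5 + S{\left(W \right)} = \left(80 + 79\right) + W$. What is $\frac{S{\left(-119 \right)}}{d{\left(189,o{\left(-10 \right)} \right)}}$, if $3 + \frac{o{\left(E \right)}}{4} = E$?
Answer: $\frac{5}{55194048} \approx 9.0589 \cdot 10^{-8}$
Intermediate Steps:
$S{\left(W \right)} = 154 + W$ ($S{\left(W \right)} = -5 + \left(\left(80 + 79\right) + W\right) = -5 + \left(159 + W\right) = 154 + W$)
$o{\left(E \right)} = -12 + 4 E$
$D{\left(k,P \right)} = 4 k^{2}$ ($D{\left(k,P \right)} = \left(2 k\right)^{2} = 4 k^{2}$)
$d{\left(Y,Z \right)} = 4 Y^{2} Z^{2}$ ($d{\left(Y,Z \right)} = Z Z 4 Y^{2} = Z^{2} \cdot 4 Y^{2} = 4 Y^{2} Z^{2}$)
$\frac{S{\left(-119 \right)}}{d{\left(189,o{\left(-10 \right)} \right)}} = \frac{154 - 119}{4 \cdot 189^{2} \left(-12 + 4 \left(-10\right)\right)^{2}} = \frac{35}{4 \cdot 35721 \left(-12 - 40\right)^{2}} = \frac{35}{4 \cdot 35721 \left(-52\right)^{2}} = \frac{35}{4 \cdot 35721 \cdot 2704} = \frac{35}{386358336} = 35 \cdot \frac{1}{386358336} = \frac{5}{55194048}$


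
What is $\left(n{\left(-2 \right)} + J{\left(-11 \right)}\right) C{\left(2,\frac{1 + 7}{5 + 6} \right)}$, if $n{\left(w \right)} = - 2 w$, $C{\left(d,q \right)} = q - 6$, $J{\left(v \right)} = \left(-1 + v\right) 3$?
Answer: $\frac{1856}{11} \approx 168.73$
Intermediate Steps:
$J{\left(v \right)} = -3 + 3 v$
$C{\left(d,q \right)} = -6 + q$ ($C{\left(d,q \right)} = q - 6 = -6 + q$)
$\left(n{\left(-2 \right)} + J{\left(-11 \right)}\right) C{\left(2,\frac{1 + 7}{5 + 6} \right)} = \left(\left(-2\right) \left(-2\right) + \left(-3 + 3 \left(-11\right)\right)\right) \left(-6 + \frac{1 + 7}{5 + 6}\right) = \left(4 - 36\right) \left(-6 + \frac{8}{11}\right) = \left(4 - 36\right) \left(-6 + 8 \cdot \frac{1}{11}\right) = - 32 \left(-6 + \frac{8}{11}\right) = \left(-32\right) \left(- \frac{58}{11}\right) = \frac{1856}{11}$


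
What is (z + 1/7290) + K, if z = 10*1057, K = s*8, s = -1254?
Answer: 3922021/7290 ≈ 538.00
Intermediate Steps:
K = -10032 (K = -1254*8 = -10032)
z = 10570
(z + 1/7290) + K = (10570 + 1/7290) - 10032 = 77055301/7290 - 10032 = 3922021/7290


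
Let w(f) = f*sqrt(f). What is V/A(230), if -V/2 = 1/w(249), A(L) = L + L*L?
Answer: -sqrt(249)/1647056565 ≈ -9.5806e-9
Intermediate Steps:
A(L) = L + L**2
w(f) = f**(3/2)
V = -2*sqrt(249)/62001 ≈ -0.00050902
V/A(230) = (-2*sqrt(249)/62001)/((230*(1 + 230))) = (-2*sqrt(249)/62001)/((230*231)) = -2*sqrt(249)/62001/53130 = -2*sqrt(249)/62001*(1/53130) = -sqrt(249)/1647056565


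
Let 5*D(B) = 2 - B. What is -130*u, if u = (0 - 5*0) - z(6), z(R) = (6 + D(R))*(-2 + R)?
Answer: 2704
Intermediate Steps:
D(B) = 2/5 - B/5 (D(B) = (2 - B)/5 = 2/5 - B/5)
z(R) = (-2 + R)*(32/5 - R/5) (z(R) = (6 + (2/5 - R/5))*(-2 + R) = (32/5 - R/5)*(-2 + R) = (-2 + R)*(32/5 - R/5))
u = -104/5 (u = (0 - 5*0) - (-64/5 - 1/5*6**2 + (34/5)*6) = (0 + 0) - (-64/5 - 1/5*36 + 204/5) = 0 - (-64/5 - 36/5 + 204/5) = 0 - 1*104/5 = 0 - 104/5 = -104/5 ≈ -20.800)
-130*u = -130*(-104/5) = 2704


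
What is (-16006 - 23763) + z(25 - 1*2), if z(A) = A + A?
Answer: -39723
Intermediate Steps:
z(A) = 2*A
(-16006 - 23763) + z(25 - 1*2) = (-16006 - 23763) + 2*(25 - 1*2) = -39769 + 2*(25 - 2) = -39769 + 2*23 = -39769 + 46 = -39723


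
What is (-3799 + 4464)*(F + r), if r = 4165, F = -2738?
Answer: 948955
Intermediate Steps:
(-3799 + 4464)*(F + r) = (-3799 + 4464)*(-2738 + 4165) = 665*1427 = 948955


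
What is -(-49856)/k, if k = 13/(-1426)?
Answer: -71094656/13 ≈ -5.4688e+6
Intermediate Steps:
k = -13/1426 (k = 13*(-1/1426) = -13/1426 ≈ -0.0091164)
-(-49856)/k = -(-49856)/(-13/1426) = -(-49856)*(-1426)/13 = -164*433504/13 = -71094656/13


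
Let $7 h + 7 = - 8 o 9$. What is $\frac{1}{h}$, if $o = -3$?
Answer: $\frac{7}{209} \approx 0.033493$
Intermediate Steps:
$h = \frac{209}{7}$ ($h = -1 + \frac{\left(-8\right) \left(-3\right) 9}{7} = -1 + \frac{24 \cdot 9}{7} = -1 + \frac{1}{7} \cdot 216 = -1 + \frac{216}{7} = \frac{209}{7} \approx 29.857$)
$\frac{1}{h} = \frac{1}{\frac{209}{7}} = \frac{7}{209}$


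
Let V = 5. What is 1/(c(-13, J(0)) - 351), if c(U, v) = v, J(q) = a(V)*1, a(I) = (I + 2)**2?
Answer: -1/302 ≈ -0.0033113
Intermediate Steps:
a(I) = (2 + I)**2
J(q) = 49 (J(q) = (2 + 5)**2*1 = 7**2*1 = 49*1 = 49)
1/(c(-13, J(0)) - 351) = 1/(49 - 351) = 1/(-302) = -1/302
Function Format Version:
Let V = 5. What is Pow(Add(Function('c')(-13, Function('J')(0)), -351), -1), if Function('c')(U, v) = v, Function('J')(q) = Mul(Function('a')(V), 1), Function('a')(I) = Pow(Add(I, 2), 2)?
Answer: Rational(-1, 302) ≈ -0.0033113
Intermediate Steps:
Function('a')(I) = Pow(Add(2, I), 2)
Function('J')(q) = 49 (Function('J')(q) = Mul(Pow(Add(2, 5), 2), 1) = Mul(Pow(7, 2), 1) = Mul(49, 1) = 49)
Pow(Add(Function('c')(-13, Function('J')(0)), -351), -1) = Pow(Add(49, -351), -1) = Pow(-302, -1) = Rational(-1, 302)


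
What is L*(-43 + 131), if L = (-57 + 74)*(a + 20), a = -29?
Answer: -13464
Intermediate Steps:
L = -153 (L = (-57 + 74)*(-29 + 20) = 17*(-9) = -153)
L*(-43 + 131) = -153*(-43 + 131) = -153*88 = -13464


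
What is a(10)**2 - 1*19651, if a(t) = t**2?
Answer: -9651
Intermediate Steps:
a(10)**2 - 1*19651 = (10**2)**2 - 1*19651 = 100**2 - 19651 = 10000 - 19651 = -9651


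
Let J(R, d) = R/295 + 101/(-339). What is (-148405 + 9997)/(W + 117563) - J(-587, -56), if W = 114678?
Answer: 39292461868/23225261205 ≈ 1.6918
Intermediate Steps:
J(R, d) = -101/339 + R/295 (J(R, d) = R*(1/295) + 101*(-1/339) = R/295 - 101/339 = -101/339 + R/295)
(-148405 + 9997)/(W + 117563) - J(-587, -56) = (-148405 + 9997)/(114678 + 117563) - (-101/339 + (1/295)*(-587)) = -138408/232241 - (-101/339 - 587/295) = -138408*1/232241 - 1*(-228788/100005) = -138408/232241 + 228788/100005 = 39292461868/23225261205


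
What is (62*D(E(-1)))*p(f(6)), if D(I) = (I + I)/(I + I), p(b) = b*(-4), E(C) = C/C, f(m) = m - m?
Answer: 0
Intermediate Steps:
f(m) = 0
E(C) = 1
p(b) = -4*b
D(I) = 1 (D(I) = (2*I)/((2*I)) = (2*I)*(1/(2*I)) = 1)
(62*D(E(-1)))*p(f(6)) = (62*1)*(-4*0) = 62*0 = 0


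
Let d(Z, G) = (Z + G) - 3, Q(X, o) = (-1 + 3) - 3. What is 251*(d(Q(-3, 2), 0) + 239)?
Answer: 58985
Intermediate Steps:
Q(X, o) = -1 (Q(X, o) = 2 - 3 = -1)
d(Z, G) = -3 + G + Z (d(Z, G) = (G + Z) - 3 = -3 + G + Z)
251*(d(Q(-3, 2), 0) + 239) = 251*((-3 + 0 - 1) + 239) = 251*(-4 + 239) = 251*235 = 58985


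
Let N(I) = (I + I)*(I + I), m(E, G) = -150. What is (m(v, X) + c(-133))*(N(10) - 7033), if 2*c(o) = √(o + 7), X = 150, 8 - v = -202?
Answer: 994950 - 19899*I*√14/2 ≈ 9.9495e+5 - 37228.0*I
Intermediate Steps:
v = 210 (v = 8 - 1*(-202) = 8 + 202 = 210)
N(I) = 4*I² (N(I) = (2*I)*(2*I) = 4*I²)
c(o) = √(7 + o)/2 (c(o) = √(o + 7)/2 = √(7 + o)/2)
(m(v, X) + c(-133))*(N(10) - 7033) = (-150 + √(7 - 133)/2)*(4*10² - 7033) = (-150 + √(-126)/2)*(4*100 - 7033) = (-150 + (3*I*√14)/2)*(400 - 7033) = (-150 + 3*I*√14/2)*(-6633) = 994950 - 19899*I*√14/2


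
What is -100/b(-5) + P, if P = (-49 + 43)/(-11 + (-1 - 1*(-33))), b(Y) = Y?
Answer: 138/7 ≈ 19.714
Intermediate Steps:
P = -2/7 (P = -6/(-11 + (-1 + 33)) = -6/(-11 + 32) = -6/21 = -6*1/21 = -2/7 ≈ -0.28571)
-100/b(-5) + P = -100/(-5) - 2/7 = -⅕*(-100) - 2/7 = 20 - 2/7 = 138/7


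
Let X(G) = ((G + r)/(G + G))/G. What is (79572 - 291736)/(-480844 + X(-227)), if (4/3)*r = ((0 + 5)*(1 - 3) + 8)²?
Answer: 2733149689/6194352647 ≈ 0.44123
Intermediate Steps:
r = 3 (r = 3*((0 + 5)*(1 - 3) + 8)²/4 = 3*(5*(-2) + 8)²/4 = 3*(-10 + 8)²/4 = (¾)*(-2)² = (¾)*4 = 3)
X(G) = (3 + G)/(2*G²) (X(G) = ((G + 3)/(G + G))/G = ((3 + G)/((2*G)))/G = ((3 + G)*(1/(2*G)))/G = ((3 + G)/(2*G))/G = (3 + G)/(2*G²))
(79572 - 291736)/(-480844 + X(-227)) = (79572 - 291736)/(-480844 + (½)*(3 - 227)/(-227)²) = -212164/(-480844 + (½)*(1/51529)*(-224)) = -212164/(-480844 - 112/51529) = -212164/(-24777410588/51529) = -212164*(-51529/24777410588) = 2733149689/6194352647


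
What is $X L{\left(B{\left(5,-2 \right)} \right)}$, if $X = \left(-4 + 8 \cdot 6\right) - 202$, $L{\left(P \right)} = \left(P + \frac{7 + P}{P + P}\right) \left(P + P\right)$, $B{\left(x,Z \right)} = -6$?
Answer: $-11534$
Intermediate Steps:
$L{\left(P \right)} = 2 P \left(P + \frac{7 + P}{2 P}\right)$ ($L{\left(P \right)} = \left(P + \frac{7 + P}{2 P}\right) 2 P = 2 P \left(P + \frac{7 + P}{2 P}\right)$)
$X = -158$ ($X = \left(-4 + 48\right) - 202 = 44 - 202 = -158$)
$X L{\left(B{\left(5,-2 \right)} \right)} = - 158 \left(7 - 6 + 2 \left(-6\right)^{2}\right) = - 158 \left(7 - 6 + 2 \cdot 36\right) = - 158 \left(7 - 6 + 72\right) = \left(-158\right) 73 = -11534$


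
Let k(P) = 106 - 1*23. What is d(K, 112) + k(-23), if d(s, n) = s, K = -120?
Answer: -37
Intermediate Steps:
k(P) = 83 (k(P) = 106 - 23 = 83)
d(K, 112) + k(-23) = -120 + 83 = -37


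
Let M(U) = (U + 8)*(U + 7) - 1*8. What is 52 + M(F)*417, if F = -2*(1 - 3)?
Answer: 51760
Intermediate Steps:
F = 4 (F = -2*(-2) = 4)
M(U) = -8 + (7 + U)*(8 + U) (M(U) = (8 + U)*(7 + U) - 8 = (7 + U)*(8 + U) - 8 = -8 + (7 + U)*(8 + U))
52 + M(F)*417 = 52 + (48 + 4² + 15*4)*417 = 52 + (48 + 16 + 60)*417 = 52 + 124*417 = 52 + 51708 = 51760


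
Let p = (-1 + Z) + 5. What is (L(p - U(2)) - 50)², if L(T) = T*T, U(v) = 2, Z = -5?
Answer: 1681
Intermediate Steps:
p = -1 (p = (-1 - 5) + 5 = -6 + 5 = -1)
L(T) = T²
(L(p - U(2)) - 50)² = ((-1 - 1*2)² - 50)² = ((-1 - 2)² - 50)² = ((-3)² - 50)² = (9 - 50)² = (-41)² = 1681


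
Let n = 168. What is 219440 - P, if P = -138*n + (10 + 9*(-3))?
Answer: 242641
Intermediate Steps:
P = -23201 (P = -138*168 + (10 + 9*(-3)) = -23184 + (10 - 27) = -23184 - 17 = -23201)
219440 - P = 219440 - 1*(-23201) = 219440 + 23201 = 242641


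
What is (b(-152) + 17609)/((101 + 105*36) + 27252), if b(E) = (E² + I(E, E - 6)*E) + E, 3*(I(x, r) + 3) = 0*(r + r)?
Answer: 41017/31133 ≈ 1.3175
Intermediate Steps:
I(x, r) = -3 (I(x, r) = -3 + (0*(r + r))/3 = -3 + (0*(2*r))/3 = -3 + (⅓)*0 = -3 + 0 = -3)
b(E) = E² - 2*E (b(E) = (E² - 3*E) + E = E² - 2*E)
(b(-152) + 17609)/((101 + 105*36) + 27252) = (-152*(-2 - 152) + 17609)/((101 + 105*36) + 27252) = (-152*(-154) + 17609)/((101 + 3780) + 27252) = (23408 + 17609)/(3881 + 27252) = 41017/31133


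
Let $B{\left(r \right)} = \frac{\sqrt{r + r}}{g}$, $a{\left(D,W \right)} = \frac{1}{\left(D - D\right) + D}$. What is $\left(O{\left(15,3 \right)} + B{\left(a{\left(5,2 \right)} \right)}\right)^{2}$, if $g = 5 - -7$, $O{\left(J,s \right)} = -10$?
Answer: $\frac{\left(600 - \sqrt{10}\right)^{2}}{3600} \approx 98.949$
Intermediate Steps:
$g = 12$ ($g = 5 + 7 = 12$)
$a{\left(D,W \right)} = \frac{1}{D}$ ($a{\left(D,W \right)} = \frac{1}{0 + D} = \frac{1}{D}$)
$B{\left(r \right)} = \frac{\sqrt{2} \sqrt{r}}{12}$ ($B{\left(r \right)} = \frac{\sqrt{r + r}}{12} = \sqrt{2 r} \frac{1}{12} = \sqrt{2} \sqrt{r} \frac{1}{12} = \frac{\sqrt{2} \sqrt{r}}{12}$)
$\left(O{\left(15,3 \right)} + B{\left(a{\left(5,2 \right)} \right)}\right)^{2} = \left(-10 + \frac{\sqrt{2} \sqrt{\frac{1}{5}}}{12}\right)^{2} = \left(-10 + \frac{\sqrt{2}}{12 \sqrt{5}}\right)^{2} = \left(-10 + \frac{\sqrt{2} \frac{\sqrt{5}}{5}}{12}\right)^{2} = \left(-10 + \frac{\sqrt{10}}{60}\right)^{2}$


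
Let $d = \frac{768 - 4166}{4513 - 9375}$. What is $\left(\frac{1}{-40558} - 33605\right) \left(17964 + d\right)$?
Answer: $- \frac{3501357135429009}{5799794} \approx -6.037 \cdot 10^{8}$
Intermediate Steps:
$d = \frac{1699}{2431}$ ($d = - \frac{3398}{-4862} = \left(-3398\right) \left(- \frac{1}{4862}\right) = \frac{1699}{2431} \approx 0.69889$)
$\left(\frac{1}{-40558} - 33605\right) \left(17964 + d\right) = \left(\frac{1}{-40558} - 33605\right) \left(17964 + \frac{1699}{2431}\right) = \left(- \frac{1}{40558} - 33605\right) \frac{43672183}{2431} = \left(- \frac{1362951591}{40558}\right) \frac{43672183}{2431} = - \frac{3501357135429009}{5799794}$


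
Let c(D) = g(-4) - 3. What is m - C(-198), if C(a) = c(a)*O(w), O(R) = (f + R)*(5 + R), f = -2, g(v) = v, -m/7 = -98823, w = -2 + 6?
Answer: 691887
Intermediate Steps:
w = 4
m = 691761 (m = -7*(-98823) = 691761)
O(R) = (-2 + R)*(5 + R)
c(D) = -7 (c(D) = -4 - 3 = -7)
C(a) = -126 (C(a) = -7*(-10 + 4² + 3*4) = -7*(-10 + 16 + 12) = -7*18 = -126)
m - C(-198) = 691761 - 1*(-126) = 691761 + 126 = 691887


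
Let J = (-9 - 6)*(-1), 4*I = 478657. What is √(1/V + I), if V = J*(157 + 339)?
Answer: 7*√8448784485/1860 ≈ 345.93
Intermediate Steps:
I = 478657/4 (I = (¼)*478657 = 478657/4 ≈ 1.1966e+5)
J = 15 (J = -15*(-1) = 15)
V = 7440 (V = 15*(157 + 339) = 15*496 = 7440)
√(1/V + I) = √(1/7440 + 478657/4) = √(890302021/7440) = 7*√8448784485/1860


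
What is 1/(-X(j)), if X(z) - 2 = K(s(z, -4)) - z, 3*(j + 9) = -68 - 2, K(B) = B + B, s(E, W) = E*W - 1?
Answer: -1/291 ≈ -0.0034364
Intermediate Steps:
s(E, W) = -1 + E*W
K(B) = 2*B
j = -97/3 (j = -9 + (-68 - 2)/3 = -9 + (1/3)*(-70) = -9 - 70/3 = -97/3 ≈ -32.333)
X(z) = -9*z (X(z) = 2 + (2*(-1 + z*(-4)) - z) = 2 + (2*(-1 - 4*z) - z) = 2 + ((-2 - 8*z) - z) = 2 + (-2 - 9*z) = -9*z)
1/(-X(j)) = 1/(-(-9)*(-97)/3) = 1/(-1*291) = 1/(-291) = -1/291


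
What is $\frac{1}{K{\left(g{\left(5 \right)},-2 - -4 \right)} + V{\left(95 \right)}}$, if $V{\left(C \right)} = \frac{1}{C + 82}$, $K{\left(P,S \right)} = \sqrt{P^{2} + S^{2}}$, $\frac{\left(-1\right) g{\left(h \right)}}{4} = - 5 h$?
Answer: $- \frac{177}{313415315} + \frac{62658 \sqrt{2501}}{313415315} \approx 0.0099974$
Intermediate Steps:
$g{\left(h \right)} = 20 h$ ($g{\left(h \right)} = - 4 \left(- 5 h\right) = 20 h$)
$V{\left(C \right)} = \frac{1}{82 + C}$
$\frac{1}{K{\left(g{\left(5 \right)},-2 - -4 \right)} + V{\left(95 \right)}} = \frac{1}{\sqrt{\left(20 \cdot 5\right)^{2} + \left(-2 - -4\right)^{2}} + \frac{1}{82 + 95}} = \frac{1}{\sqrt{100^{2} + \left(-2 + 4\right)^{2}} + \frac{1}{177}} = \frac{1}{\sqrt{10000 + 2^{2}} + \frac{1}{177}} = \frac{1}{\sqrt{10000 + 4} + \frac{1}{177}} = \frac{1}{\sqrt{10004} + \frac{1}{177}} = \frac{1}{2 \sqrt{2501} + \frac{1}{177}} = \frac{1}{\frac{1}{177} + 2 \sqrt{2501}}$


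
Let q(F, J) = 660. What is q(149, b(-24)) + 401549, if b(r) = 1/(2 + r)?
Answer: 402209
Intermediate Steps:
q(149, b(-24)) + 401549 = 660 + 401549 = 402209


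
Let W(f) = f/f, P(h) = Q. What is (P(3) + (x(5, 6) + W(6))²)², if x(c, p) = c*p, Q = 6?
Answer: 935089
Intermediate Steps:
P(h) = 6
W(f) = 1
(P(3) + (x(5, 6) + W(6))²)² = (6 + (5*6 + 1)²)² = (6 + (30 + 1)²)² = (6 + 31²)² = (6 + 961)² = 967² = 935089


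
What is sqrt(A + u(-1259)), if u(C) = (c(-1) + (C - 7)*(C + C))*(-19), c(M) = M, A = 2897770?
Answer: 67*I*sqrt(12847) ≈ 7594.1*I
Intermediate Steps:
u(C) = 19 - 38*C*(-7 + C) (u(C) = (-1 + (C - 7)*(C + C))*(-19) = (-1 + (-7 + C)*(2*C))*(-19) = (-1 + 2*C*(-7 + C))*(-19) = 19 - 38*C*(-7 + C))
sqrt(A + u(-1259)) = sqrt(2897770 + (19 - 38*(-1259)**2 + 266*(-1259))) = sqrt(2897770 + (19 - 38*1585081 - 334894)) = sqrt(2897770 + (19 - 60233078 - 334894)) = sqrt(2897770 - 60567953) = sqrt(-57670183) = 67*I*sqrt(12847)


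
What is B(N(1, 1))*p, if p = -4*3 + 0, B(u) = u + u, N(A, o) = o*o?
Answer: -24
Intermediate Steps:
N(A, o) = o²
B(u) = 2*u
p = -12 (p = -12 + 0 = -12)
B(N(1, 1))*p = (2*1²)*(-12) = (2*1)*(-12) = 2*(-12) = -24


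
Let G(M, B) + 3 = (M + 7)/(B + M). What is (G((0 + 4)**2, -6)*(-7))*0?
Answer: 0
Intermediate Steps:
G(M, B) = -3 + (7 + M)/(B + M) (G(M, B) = -3 + (M + 7)/(B + M) = -3 + (7 + M)/(B + M))
(G((0 + 4)**2, -6)*(-7))*0 = (((7 - 3*(-6) - 2*(0 + 4)**2)/(-6 + (0 + 4)**2))*(-7))*0 = (((7 + 18 - 2*4**2)/(-6 + 4**2))*(-7))*0 = (((7 + 18 - 2*16)/(-6 + 16))*(-7))*0 = (((7 + 18 - 32)/10)*(-7))*0 = (((1/10)*(-7))*(-7))*0 = -7/10*(-7)*0 = (49/10)*0 = 0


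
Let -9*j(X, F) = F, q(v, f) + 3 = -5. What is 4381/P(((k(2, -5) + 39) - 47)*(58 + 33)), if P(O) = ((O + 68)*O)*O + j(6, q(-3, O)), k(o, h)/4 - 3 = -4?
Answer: -39429/10989748216 ≈ -3.5878e-6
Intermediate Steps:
q(v, f) = -8 (q(v, f) = -3 - 5 = -8)
k(o, h) = -4 (k(o, h) = 12 + 4*(-4) = 12 - 16 = -4)
j(X, F) = -F/9
P(O) = 8/9 + O²*(68 + O) (P(O) = ((O + 68)*O)*O - ⅑*(-8) = ((68 + O)*O)*O + 8/9 = (O*(68 + O))*O + 8/9 = O²*(68 + O) + 8/9 = 8/9 + O²*(68 + O))
4381/P(((k(2, -5) + 39) - 47)*(58 + 33)) = 4381/(8/9 + (((-4 + 39) - 47)*(58 + 33))³ + 68*(((-4 + 39) - 47)*(58 + 33))²) = 4381/(8/9 + ((35 - 47)*91)³ + 68*((35 - 47)*91)²) = 4381/(8/9 + (-12*91)³ + 68*(-12*91)²) = 4381/(8/9 + (-1092)³ + 68*(-1092)²) = 4381/(8/9 - 1302170688 + 68*1192464) = 4381/(8/9 - 1302170688 + 81087552) = 4381/(-10989748216/9) = 4381*(-9/10989748216) = -39429/10989748216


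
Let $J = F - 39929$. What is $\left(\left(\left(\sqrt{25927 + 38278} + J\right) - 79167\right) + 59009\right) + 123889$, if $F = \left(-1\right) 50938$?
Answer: $12864 + \sqrt{64205} \approx 13117.0$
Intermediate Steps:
$F = -50938$
$J = -90867$ ($J = -50938 - 39929 = -90867$)
$\left(\left(\left(\sqrt{25927 + 38278} + J\right) - 79167\right) + 59009\right) + 123889 = \left(\left(\left(\sqrt{25927 + 38278} - 90867\right) - 79167\right) + 59009\right) + 123889 = \left(\left(\left(\sqrt{64205} - 90867\right) - 79167\right) + 59009\right) + 123889 = \left(\left(\left(-90867 + \sqrt{64205}\right) - 79167\right) + 59009\right) + 123889 = \left(\left(-170034 + \sqrt{64205}\right) + 59009\right) + 123889 = \left(-111025 + \sqrt{64205}\right) + 123889 = 12864 + \sqrt{64205}$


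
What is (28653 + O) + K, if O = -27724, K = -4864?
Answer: -3935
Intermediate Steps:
(28653 + O) + K = (28653 - 27724) - 4864 = 929 - 4864 = -3935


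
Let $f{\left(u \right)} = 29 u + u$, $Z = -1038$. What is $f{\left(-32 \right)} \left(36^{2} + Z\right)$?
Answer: $-247680$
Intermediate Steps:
$f{\left(u \right)} = 30 u$
$f{\left(-32 \right)} \left(36^{2} + Z\right) = 30 \left(-32\right) \left(36^{2} - 1038\right) = - 960 \left(1296 - 1038\right) = \left(-960\right) 258 = -247680$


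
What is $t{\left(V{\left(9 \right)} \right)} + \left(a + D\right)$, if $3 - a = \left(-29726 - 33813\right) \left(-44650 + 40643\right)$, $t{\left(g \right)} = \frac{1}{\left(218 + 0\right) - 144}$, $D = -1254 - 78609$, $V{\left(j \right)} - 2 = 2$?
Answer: $- \frac{18846366841}{74} \approx -2.5468 \cdot 10^{8}$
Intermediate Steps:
$V{\left(j \right)} = 4$ ($V{\left(j \right)} = 2 + 2 = 4$)
$D = -79863$ ($D = -1254 - 78609 = -79863$)
$t{\left(g \right)} = \frac{1}{74}$ ($t{\left(g \right)} = \frac{1}{218 - 144} = \frac{1}{74}$)
$a = -254600770$ ($a = 3 - \left(-29726 - 33813\right) \left(-44650 + 40643\right) = 3 - \left(-63539\right) \left(-4007\right) = 3 - 254600773 = -254600770$)
$t{\left(V{\left(9 \right)} \right)} + \left(a + D\right) = \frac{1}{74} - 254680633 = - \frac{18846366841}{74}$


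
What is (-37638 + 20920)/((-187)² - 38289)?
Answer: 8359/1660 ≈ 5.0355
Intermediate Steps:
(-37638 + 20920)/((-187)² - 38289) = -16718/(34969 - 38289) = -16718/(-3320) = -16718*(-1/3320) = 8359/1660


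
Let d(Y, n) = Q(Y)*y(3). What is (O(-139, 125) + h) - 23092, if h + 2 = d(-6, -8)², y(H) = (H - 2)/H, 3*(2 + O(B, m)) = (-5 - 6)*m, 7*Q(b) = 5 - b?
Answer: -10387340/441 ≈ -23554.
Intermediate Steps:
Q(b) = 5/7 - b/7 (Q(b) = (5 - b)/7 = 5/7 - b/7)
O(B, m) = -2 - 11*m/3 (O(B, m) = -2 + ((-5 - 6)*m)/3 = -2 + (-11*m)/3 = -2 - 11*m/3)
y(H) = (-2 + H)/H
d(Y, n) = 5/21 - Y/21 (d(Y, n) = (5/7 - Y/7)*((-2 + 3)/3) = (5/7 - Y/7)*((⅓)*1) = (5/7 - Y/7)*(⅓) = 5/21 - Y/21)
h = -761/441 (h = -2 + (5/21 - 1/21*(-6))² = -2 + (5/21 + 2/7)² = -2 + (11/21)² = -2 + 121/441 = -761/441 ≈ -1.7256)
(O(-139, 125) + h) - 23092 = ((-2 - 11/3*125) - 761/441) - 23092 = ((-2 - 1375/3) - 761/441) - 23092 = (-1381/3 - 761/441) - 23092 = -203768/441 - 23092 = -10387340/441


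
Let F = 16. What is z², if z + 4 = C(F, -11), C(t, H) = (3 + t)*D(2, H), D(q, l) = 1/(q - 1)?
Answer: 225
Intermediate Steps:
D(q, l) = 1/(-1 + q)
C(t, H) = 3 + t (C(t, H) = (3 + t)/(-1 + 2) = (3 + t)/1 = (3 + t)*1 = 3 + t)
z = 15 (z = -4 + (3 + 16) = -4 + 19 = 15)
z² = 15² = 225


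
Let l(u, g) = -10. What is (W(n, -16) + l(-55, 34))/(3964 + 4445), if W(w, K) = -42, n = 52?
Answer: -52/8409 ≈ -0.0061838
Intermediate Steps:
(W(n, -16) + l(-55, 34))/(3964 + 4445) = (-42 - 10)/(3964 + 4445) = -52/8409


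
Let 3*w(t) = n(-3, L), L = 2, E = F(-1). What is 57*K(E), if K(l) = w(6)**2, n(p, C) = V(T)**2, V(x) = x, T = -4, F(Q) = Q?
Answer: 4864/3 ≈ 1621.3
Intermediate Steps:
E = -1
n(p, C) = 16 (n(p, C) = (-4)**2 = 16)
w(t) = 16/3 (w(t) = (1/3)*16 = 16/3)
K(l) = 256/9 (K(l) = (16/3)**2 = 256/9)
57*K(E) = 57*(256/9) = 4864/3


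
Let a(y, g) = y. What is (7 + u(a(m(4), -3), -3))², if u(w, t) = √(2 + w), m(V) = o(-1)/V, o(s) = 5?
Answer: (14 + √13)²/4 ≈ 77.489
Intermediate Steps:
m(V) = 5/V
(7 + u(a(m(4), -3), -3))² = (7 + √(2 + 5/4))² = (7 + √(13/4))² = (7 + √13/2)²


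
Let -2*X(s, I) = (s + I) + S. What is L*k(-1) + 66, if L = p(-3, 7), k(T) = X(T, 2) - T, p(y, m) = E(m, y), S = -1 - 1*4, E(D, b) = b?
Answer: 57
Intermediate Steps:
S = -5 (S = -1 - 4 = -5)
p(y, m) = y
X(s, I) = 5/2 - I/2 - s/2 (X(s, I) = -((s + I) - 5)/2 = -((I + s) - 5)/2 = -(-5 + I + s)/2 = 5/2 - I/2 - s/2)
k(T) = 3/2 - 3*T/2 (k(T) = (5/2 - 1/2*2 - T/2) - T = (5/2 - 1 - T/2) - T = (3/2 - T/2) - T = 3/2 - 3*T/2)
L = -3
L*k(-1) + 66 = -3*(3/2 - 3/2*(-1)) + 66 = -3*(3/2 + 3/2) + 66 = -3*3 + 66 = -9 + 66 = 57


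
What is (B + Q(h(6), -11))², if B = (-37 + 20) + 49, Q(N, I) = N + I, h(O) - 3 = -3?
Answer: 441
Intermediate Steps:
h(O) = 0 (h(O) = 3 - 3 = 0)
Q(N, I) = I + N
B = 32 (B = -17 + 49 = 32)
(B + Q(h(6), -11))² = (32 + (-11 + 0))² = (32 - 11)² = 21² = 441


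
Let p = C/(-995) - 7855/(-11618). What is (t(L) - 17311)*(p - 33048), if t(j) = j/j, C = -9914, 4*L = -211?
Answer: 661084321657293/1155991 ≈ 5.7188e+8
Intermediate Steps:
L = -211/4 (L = (¼)*(-211) = -211/4 ≈ -52.750)
p = 122996577/11559910 (p = -9914/(-995) - 7855/(-11618) = -9914*(-1/995) - 7855*(-1/11618) = 9914/995 + 7855/11618 = 122996577/11559910 ≈ 10.640)
t(j) = 1
(t(L) - 17311)*(p - 33048) = (1 - 17311)*(122996577/11559910 - 33048) = -17310*(-381908909103/11559910) = 661084321657293/1155991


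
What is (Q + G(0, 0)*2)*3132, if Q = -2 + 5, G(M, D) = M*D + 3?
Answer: 28188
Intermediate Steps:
G(M, D) = 3 + D*M (G(M, D) = D*M + 3 = 3 + D*M)
Q = 3
(Q + G(0, 0)*2)*3132 = (3 + (3 + 0*0)*2)*3132 = (3 + (3 + 0)*2)*3132 = (3 + 3*2)*3132 = (3 + 6)*3132 = 9*3132 = 28188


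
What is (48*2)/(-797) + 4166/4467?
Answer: 2891470/3560199 ≈ 0.81217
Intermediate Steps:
(48*2)/(-797) + 4166/4467 = 96*(-1/797) + 4166*(1/4467) = -96/797 + 4166/4467 = 2891470/3560199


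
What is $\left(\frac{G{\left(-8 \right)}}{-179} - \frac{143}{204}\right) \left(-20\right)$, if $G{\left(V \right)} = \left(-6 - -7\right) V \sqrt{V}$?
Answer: $\frac{715}{51} - \frac{320 i \sqrt{2}}{179} \approx 14.02 - 2.5282 i$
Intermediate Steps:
$G{\left(V \right)} = V^{\frac{3}{2}}$ ($G{\left(V \right)} = \left(-6 + 7\right) V \sqrt{V} = 1 V \sqrt{V} = V \sqrt{V} = V^{\frac{3}{2}}$)
$\left(\frac{G{\left(-8 \right)}}{-179} - \frac{143}{204}\right) \left(-20\right) = \left(\frac{\left(-8\right)^{\frac{3}{2}}}{-179} - \frac{143}{204}\right) \left(-20\right) = \left(- 16 i \sqrt{2} \left(- \frac{1}{179}\right) - \frac{143}{204}\right) \left(-20\right) = \left(\frac{16 i \sqrt{2}}{179} - \frac{143}{204}\right) \left(-20\right) = \left(- \frac{143}{204} + \frac{16 i \sqrt{2}}{179}\right) \left(-20\right) = \frac{715}{51} - \frac{320 i \sqrt{2}}{179}$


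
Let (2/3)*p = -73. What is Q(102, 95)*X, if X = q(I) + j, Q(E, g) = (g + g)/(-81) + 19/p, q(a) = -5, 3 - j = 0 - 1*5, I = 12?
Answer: -14896/1971 ≈ -7.5576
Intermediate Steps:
p = -219/2 (p = (3/2)*(-73) = -219/2 ≈ -109.50)
j = 8 (j = 3 - (0 - 1*5) = 3 - (0 - 5) = 3 - 1*(-5) = 3 + 5 = 8)
Q(E, g) = -38/219 - 2*g/81 (Q(E, g) = (g + g)/(-81) + 19/(-219/2) = (2*g)*(-1/81) + 19*(-2/219) = -2*g/81 - 38/219 = -38/219 - 2*g/81)
X = 3 (X = -5 + 8 = 3)
Q(102, 95)*X = (-38/219 - 2/81*95)*3 = (-38/219 - 190/81)*3 = -14896/5913*3 = -14896/1971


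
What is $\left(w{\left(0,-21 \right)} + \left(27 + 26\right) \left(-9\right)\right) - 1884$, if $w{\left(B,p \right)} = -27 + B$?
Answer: $-2388$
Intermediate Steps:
$\left(w{\left(0,-21 \right)} + \left(27 + 26\right) \left(-9\right)\right) - 1884 = \left(\left(-27 + 0\right) + \left(27 + 26\right) \left(-9\right)\right) - 1884 = \left(-27 + 53 \left(-9\right)\right) - 1884 = \left(-27 - 477\right) - 1884 = -504 - 1884 = -2388$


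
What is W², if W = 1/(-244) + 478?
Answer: 13602790161/59536 ≈ 2.2848e+5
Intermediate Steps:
W = 116631/244 (W = -1/244 + 478 = 116631/244 ≈ 478.00)
W² = (116631/244)² = 13602790161/59536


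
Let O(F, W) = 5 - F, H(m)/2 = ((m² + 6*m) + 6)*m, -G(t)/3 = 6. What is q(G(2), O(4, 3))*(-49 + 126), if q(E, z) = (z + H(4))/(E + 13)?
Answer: -28413/5 ≈ -5682.6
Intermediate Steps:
G(t) = -18 (G(t) = -3*6 = -18)
H(m) = 2*m*(6 + m² + 6*m) (H(m) = 2*(((m² + 6*m) + 6)*m) = 2*((6 + m² + 6*m)*m) = 2*(m*(6 + m² + 6*m)) = 2*m*(6 + m² + 6*m))
q(E, z) = (368 + z)/(13 + E) (q(E, z) = (z + 2*4*(6 + 4² + 6*4))/(E + 13) = (z + 2*4*(6 + 16 + 24))/(13 + E) = (z + 2*4*46)/(13 + E) = (z + 368)/(13 + E) = (368 + z)/(13 + E))
q(G(2), O(4, 3))*(-49 + 126) = ((368 + (5 - 1*4))/(13 - 18))*(-49 + 126) = ((368 + (5 - 4))/(-5))*77 = -(368 + 1)/5*77 = -⅕*369*77 = -369/5*77 = -28413/5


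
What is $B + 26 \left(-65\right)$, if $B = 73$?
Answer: $-1617$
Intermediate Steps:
$B + 26 \left(-65\right) = 73 + 26 \left(-65\right) = 73 - 1690 = -1617$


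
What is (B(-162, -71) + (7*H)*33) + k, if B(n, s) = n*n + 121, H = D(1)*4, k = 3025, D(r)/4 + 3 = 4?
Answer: 33086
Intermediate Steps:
D(r) = 4 (D(r) = -12 + 4*4 = -12 + 16 = 4)
H = 16 (H = 4*4 = 16)
B(n, s) = 121 + n² (B(n, s) = n² + 121 = 121 + n²)
(B(-162, -71) + (7*H)*33) + k = ((121 + (-162)²) + (7*16)*33) + 3025 = ((121 + 26244) + 112*33) + 3025 = (26365 + 3696) + 3025 = 30061 + 3025 = 33086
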